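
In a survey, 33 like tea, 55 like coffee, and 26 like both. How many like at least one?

|A union B| = |A| + |B| - |A intersect B| = 33 + 55 - 26.

Final answer: 62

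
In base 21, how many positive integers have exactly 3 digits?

These are the integers in [21^2, 21^3), so the count is 21^3 - 21^2 = 20 x 21^2.

Final answer: 8820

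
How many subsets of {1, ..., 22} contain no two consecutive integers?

Condition on whether n belongs to the subset: if not, any valid subset of {1, ..., n-1} works (a(n-1)); if so, n-1 is excluded and the rest is a valid subset of {1, ..., n-2} (a(n-2)). Hence a(n) = a(n-1) + a(n-2), a(1)=2, a(2)=3.
Computing successive values: a(1)=2, a(2)=3, a(3)=5, a(4)=8, a(5)=13, a(6)=21, a(7)=34, a(8)=55, a(9)=89, a(10)=144, a(11)=233, a(12)=377, a(13)=610, a(14)=987, a(15)=1597, a(16)=2584, a(17)=4181, a(18)=6765, a(19)=10946, a(20)=17711, a(21)=28657, a(22)=46368.

Final answer: 46368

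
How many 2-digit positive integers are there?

The leading digit cannot be 0 (9 options); the other 1 digit can be anything (10 options each).
Total: 9 x 10^1.

Final answer: 90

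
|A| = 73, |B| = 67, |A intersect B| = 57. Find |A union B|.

|A union B| = |A| + |B| - |A intersect B| = 73 + 67 - 57.

Final answer: 83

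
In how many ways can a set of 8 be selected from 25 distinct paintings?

C(25,8) = 25!/(8! x (25-8)!).

Final answer: C(25,8) = 1081575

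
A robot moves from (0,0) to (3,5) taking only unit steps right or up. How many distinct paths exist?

Each path has 3 right steps and 5 up steps in some order (8 steps total).
Choose which 5 of the 8 steps are up: C(8,5).

Final answer: C(8,5) = 56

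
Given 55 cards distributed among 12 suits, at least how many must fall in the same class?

By pigeonhole with 55 objects and 12 categories: ceiling(55/12).

Final answer: 5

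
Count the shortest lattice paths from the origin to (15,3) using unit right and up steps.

Each path has 15 right steps and 3 up steps in some order (18 steps total).
Choose which 3 of the 18 steps are up: C(18,3).

Final answer: C(18,3) = 816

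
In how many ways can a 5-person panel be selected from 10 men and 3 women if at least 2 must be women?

Sum over valid woman counts:
C(3,2)C(10,3) = 360
C(3,3)C(10,2) = 45
Total: 360 + 45.

Final answer: 405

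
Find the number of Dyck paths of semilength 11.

Total monotonic paths to (11,11): C(22,11) = 705432.
A path is bad iff it touches y = x + 1; reflecting its initial segment maps bad paths bijectively onto all paths to (10,12), of which there are C(22,12) = 646646.
Valid Dyck paths: 705432 - 646646.
(These counts are the Catalan numbers.)

Final answer: C_{11} = 58786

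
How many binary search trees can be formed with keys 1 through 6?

This is a standard Catalan-number count: the answer is C_n. Here n = 6.
C_n = (2n)!/(n!(n+1)!), so C_{6} = 12!/(6! x 7!) = C(12,6)/7 = 924/7.

Final answer: C_{6} = 132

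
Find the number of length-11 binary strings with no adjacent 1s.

Classify by the final bit: ...0 gives a(n-1) strings, ...01 gives a(n-2) strings. Thus a(n) = a(n-1) + a(n-2) with a(1)=2, a(2)=3.
Computing successive values: a(1)=2, a(2)=3, a(3)=5, a(4)=8, a(5)=13, a(6)=21, a(7)=34, a(8)=55, a(9)=89, a(10)=144, a(11)=233.

Final answer: 233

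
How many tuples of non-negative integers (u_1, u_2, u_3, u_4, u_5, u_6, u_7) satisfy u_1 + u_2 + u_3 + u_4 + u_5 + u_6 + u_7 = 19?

Stars and bars with 19 stars and 6 bars:
C(19+7-1, 7-1) = C(25,6).

Final answer: C(25,6) = 177100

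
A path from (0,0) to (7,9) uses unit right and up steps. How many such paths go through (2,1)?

Paths (0,0)->(2,1): C(3,1) = 3.
Paths (2,1)->(7,9): C(13,8) = 1287.
By multiplication principle: 3 x 1287.

Final answer: 3861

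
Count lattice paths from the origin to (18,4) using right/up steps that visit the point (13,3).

Paths (0,0)->(13,3): C(16,3) = 560.
Paths (13,3)->(18,4): C(6,1) = 6.
By multiplication principle: 560 x 6.

Final answer: 3360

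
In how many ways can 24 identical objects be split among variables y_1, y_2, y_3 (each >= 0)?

Stars and bars with 24 stars and 2 bars:
C(24+3-1, 3-1) = C(26,2).

Final answer: C(26,2) = 325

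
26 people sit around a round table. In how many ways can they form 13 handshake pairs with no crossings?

The structures are counted by the Catalan number C_n. Here n = 26/2 = 13.
C_n = C(2n,n)/(n+1), so C_{13} = C(26,13)/14 = 10400600/14.

Final answer: C_{13} = 742900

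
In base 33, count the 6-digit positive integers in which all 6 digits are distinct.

First digit: 32 (nonzero). Second: 32 (not first). Third: 31, etc.
Total: 32 x 32 x 31 x 30 x 29 x 28.

Final answer: 773283840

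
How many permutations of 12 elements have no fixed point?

D(n) = (n-1)(D(n-1) + D(n-2)), D(0)=1, D(1)=0.
D(2) = 1 x (0 + 1) = 1
D(3) = 2 x (1 + 0) = 2
D(4) = 3 x (2 + 1) = 9
D(5) = 4 x (9 + 2) = 44
D(6) = 5 x (44 + 9) = 265
D(7) = 6 x (265 + 44) = 1854
D(8) = 7 x (1854 + 265) = 14833
D(9) = 8 x (14833 + 1854) = 133496
D(10) = 9 x (133496 + 14833) = 1334961
D(11) = 10 x (1334961 + 133496) = 14684570
D(12) = 11 x (D(11) + D(10)) = 11 x (14684570 + 1334961)

Final answer: D(12) = 176214841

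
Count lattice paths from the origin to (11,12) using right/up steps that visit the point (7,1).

Paths (0,0)->(7,1): C(8,1) = 8.
Paths (7,1)->(11,12): C(15,11) = 1365.
By multiplication principle: 8 x 1365.

Final answer: 10920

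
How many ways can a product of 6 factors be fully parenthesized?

This is counted by the nth Catalan number C_n. Here n = 6 - 1 = 5.
Using C_0 = 1 and C_(k+1) = C_k x 2(2k+1)/(k+2), build up term by term: C_1=1, C_2=2, C_3=5, C_4=14, C_5=42.

Final answer: C_{5} = 42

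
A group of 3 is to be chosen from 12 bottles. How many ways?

C(12,3) = 12!/(3! x (12-3)!).

Final answer: C(12,3) = 220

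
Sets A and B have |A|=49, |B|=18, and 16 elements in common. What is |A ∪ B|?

|A union B| = |A| + |B| - |A intersect B| = 49 + 18 - 16.

Final answer: 51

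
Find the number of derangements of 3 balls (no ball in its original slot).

D(n) = (n-1)(D(n-1) + D(n-2)), D(0)=1, D(1)=0.
D(2) = 1 x (0 + 1) = 1
D(3) = 2 x (D(2) + D(1)) = 2 x (1 + 0)

Final answer: D(3) = 2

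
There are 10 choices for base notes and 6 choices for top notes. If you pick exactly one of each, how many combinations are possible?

By the multiplication principle: 10 x 6.

Final answer: 60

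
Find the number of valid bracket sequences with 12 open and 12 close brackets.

This is counted by the nth Catalan number C_n. Here n = 12 (pairs).
C_n = C(2n,n)/(n+1), so C_{12} = C(24,12)/13 = 2704156/13.

Final answer: C_{12} = 208012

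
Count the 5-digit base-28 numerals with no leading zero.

Leading digit: 27 options (nonzero). Other 4 digit(s): 28 options each.
Total: 27 x 28^4.

Final answer: 16595712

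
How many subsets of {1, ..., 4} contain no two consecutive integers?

Condition on whether n belongs to the subset: if not, any valid subset of {1, ..., n-1} works (a(n-1)); if so, n-1 is excluded and the rest is a valid subset of {1, ..., n-2} (a(n-2)). Hence a(n) = a(n-1) + a(n-2), a(1)=2, a(2)=3.
Iterating the recurrence: a(1)=2, a(2)=3, a(3)=5, a(4)=8.

Final answer: 8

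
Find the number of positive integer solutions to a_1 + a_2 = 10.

Substitute a'_i = a_i - 1 (so a'_i >= 0). Then sum a'_i = 10 - 2 = 8.
Stars and bars: C(8+2-1, 2-1) = C(9,1).

Final answer: C(9,1) = 9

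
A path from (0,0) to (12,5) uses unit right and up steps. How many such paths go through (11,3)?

Paths (0,0)->(11,3): C(14,3) = 364.
Paths (11,3)->(12,5): C(3,2) = 3.
By multiplication principle: 364 x 3.

Final answer: 1092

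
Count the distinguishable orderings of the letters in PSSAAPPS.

Letters (A:2, P:3, S:3). Total letters: 8.
Permutations = 8!/(3! x 3! x 2!).

Final answer: 560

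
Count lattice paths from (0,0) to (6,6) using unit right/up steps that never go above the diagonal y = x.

Total monotonic paths to (6,6): C(12,6) = 924.
By the reflection principle, paths that go above the diagonal number C(12,7) = 792.
Valid Dyck paths: 924 - 792.
(Check: C(12,6) - C(12,7) = C(12,6)/7, the Catalan number C_{6}.)

Final answer: C_{6} = 132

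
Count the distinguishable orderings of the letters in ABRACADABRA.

Letters (A:5, B:2, C:1, D:1, R:2). Total letters: 11.
Permutations = 11!/(5! x 2! x 2!).

Final answer: 83160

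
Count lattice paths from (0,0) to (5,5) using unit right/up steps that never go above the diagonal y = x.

Total monotonic paths to (5,5): C(10,5) = 252.
Paths that cross above y=x (reflection bijection): C(10,6) = 210.
Valid Dyck paths: 252 - 210.
(Check: C(10,5) - C(10,6) = C(10,5)/6, the Catalan number C_{5}.)

Final answer: C_{5} = 42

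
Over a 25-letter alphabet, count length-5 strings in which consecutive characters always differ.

Let g(n) count such strings. g(1) = 25, and each valid string of length n-1 extends in 24 ways (any symbol but the last), so g(n) = 24 g(n-1).
Total: g(5) = 25 x 24^4.

Final answer: 25 x 24^{4} = 8294400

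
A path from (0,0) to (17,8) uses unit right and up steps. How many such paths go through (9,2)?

Paths (0,0)->(9,2): C(11,2) = 55.
Paths (9,2)->(17,8): C(14,6) = 3003.
By multiplication principle: 55 x 3003.

Final answer: 165165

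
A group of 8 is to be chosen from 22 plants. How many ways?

C(22,8) = 22!/(8! x (22-8)!).

Final answer: C(22,8) = 319770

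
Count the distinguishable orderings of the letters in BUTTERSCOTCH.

Letters (B:1, C:2, E:1, H:1, O:1, R:1, S:1, T:3, U:1). Total letters: 12.
Permutations = 12!/(3! x 2!).

Final answer: 39916800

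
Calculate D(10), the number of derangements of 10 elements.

D(n) = (n-1)(D(n-1) + D(n-2)), D(0)=1, D(1)=0.
Building up: D(2)=1, D(3)=2, D(4)=9, D(5)=44, D(6)=265, D(7)=1854, D(8)=14833, D(9)=133496.
D(10) = 9 x (D(9) + D(8)) = 9 x (133496 + 14833).

Final answer: D(10) = 1334961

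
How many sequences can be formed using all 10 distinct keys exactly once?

The number of ways to arrange 10 distinct objects is 10!.

Final answer: 10! = 3628800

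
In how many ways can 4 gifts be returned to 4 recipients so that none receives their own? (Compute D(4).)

D(n) = (n-1)(D(n-1) + D(n-2)), D(0)=1, D(1)=0.
D(2) = 1 x (0 + 1) = 1
D(3) = 2 x (1 + 0) = 2
D(4) = 3 x (D(3) + D(2)) = 3 x (2 + 1)

Final answer: D(4) = 9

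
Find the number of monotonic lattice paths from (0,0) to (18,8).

Each path has 18 right steps and 8 up steps in some order (26 steps total).
Choose which 8 of the 26 steps are up: C(26,8).

Final answer: C(26,8) = 1562275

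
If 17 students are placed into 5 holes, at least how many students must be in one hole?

By the pigeonhole principle: ceiling(17/5).

Final answer: 4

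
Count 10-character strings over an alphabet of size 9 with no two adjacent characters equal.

Let g(n) count such strings. g(1) = 9, and each valid string of length n-1 extends in 8 ways (any symbol but the last), so g(n) = 8 g(n-1).
Total: g(10) = 9 x 8^9.

Final answer: 9 x 8^{9} = 1207959552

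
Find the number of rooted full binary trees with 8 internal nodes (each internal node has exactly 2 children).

This is counted by the nth Catalan number C_n. Here n = 8.
Using C_0 = 1 and C_(k+1) = C_k x 2(2k+1)/(k+2), build up term by term: C_1=1, C_2=2, C_3=5, C_4=14, C_5=42, C_6=132, C_7=429, C_8=1430.

Final answer: C_{8} = 1430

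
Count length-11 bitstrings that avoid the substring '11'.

Let a(n) count valid strings. If the last bit is 0 the prefix is any valid string of length n-1; if it is 1 the string must end in 01 with a valid prefix of length n-2. So a(n) = a(n-1) + a(n-2), a(1)=2, a(2)=3.
Computing successive values: a(1)=2, a(2)=3, a(3)=5, a(4)=8, a(5)=13, a(6)=21, a(7)=34, a(8)=55, a(9)=89, a(10)=144, a(11)=233.

Final answer: 233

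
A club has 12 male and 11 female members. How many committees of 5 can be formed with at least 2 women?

Sum over valid woman counts:
C(11,2)C(12,3) = 12100
C(11,3)C(12,2) = 10890
C(11,4)C(12,1) = 3960
C(11,5)C(12,0) = 462
Total: 12100 + 10890 + 3960 + 462.

Final answer: 27412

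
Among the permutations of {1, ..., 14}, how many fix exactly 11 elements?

Choose which 11 elements are fixed: C(14,11) = 364.
Derange the remaining 3 using D(j) = (j-1)(D(j-1) + D(j-2)), D(0)=1, D(1)=0: D(2)=1, D(3)=2.
Total: 364 x 2.

Final answer: C(14,11) D(3) = 728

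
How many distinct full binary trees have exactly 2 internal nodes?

The structures are counted by the Catalan number C_n. Here n = 2.
C_n = C(2n,n) - C(2n,n+1), so C_{2} = C(4,2) - C(4,3) = 6 - 4.

Final answer: C_{2} = 2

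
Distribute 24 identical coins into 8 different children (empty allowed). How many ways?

Stars and bars: C(n+k-1, k-1) = C(31,7).

Final answer: C(31,7) = 2629575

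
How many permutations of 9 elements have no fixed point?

D(n) = (n-1)(D(n-1) + D(n-2)), D(0)=1, D(1)=0.
Building up: D(2)=1, D(3)=2, D(4)=9, D(5)=44, D(6)=265, D(7)=1854, D(8)=14833.
D(9) = 8 x (D(8) + D(7)) = 8 x (14833 + 1854).

Final answer: D(9) = 133496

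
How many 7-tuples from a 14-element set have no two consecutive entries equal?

Let g(n) count such strings. g(1) = 14, and each valid string of length n-1 extends in 13 ways (any symbol but the last), so g(n) = 13 g(n-1).
Total: g(7) = 14 x 13^6.

Final answer: 14 x 13^{6} = 67575326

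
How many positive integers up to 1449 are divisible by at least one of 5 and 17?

Multiples of 5: 289. Multiples of 17: 85. Of both (lcm=85): 17.
By inclusion-exclusion: 289 + 85 - 17.

Final answer: 357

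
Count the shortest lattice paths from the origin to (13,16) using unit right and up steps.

Each path has 13 right steps and 16 up steps in some order (29 steps total).
Choose which 16 of the 29 steps are up: C(29,16).

Final answer: C(29,16) = 67863915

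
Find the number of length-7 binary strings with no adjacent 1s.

A valid string ends in 0 (append to any length-(n-1) valid string) or in 01 (append to any length-(n-2) valid string), so a(n) = a(n-1) + a(n-2) with a(1)=2, a(2)=3.
Building up term by term: a(1)=2, a(2)=3, a(3)=5, a(4)=8, a(5)=13, a(6)=21, a(7)=34.

Final answer: 34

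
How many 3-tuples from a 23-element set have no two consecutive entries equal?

First character: 23 choices. Each subsequent: 22 choices (must differ from the previous one).
Total: 23 x 22^2.

Final answer: 23 x 22^{2} = 11132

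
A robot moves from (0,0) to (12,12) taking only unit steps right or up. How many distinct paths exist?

Each path has 12 right steps and 12 up steps in some order (24 steps total).
Choose which 12 of the 24 steps are up: C(24,12).

Final answer: C(24,12) = 2704156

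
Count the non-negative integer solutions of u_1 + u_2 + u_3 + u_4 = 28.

Stars and bars with 28 stars and 3 bars:
C(28+4-1, 4-1) = C(31,3).

Final answer: C(31,3) = 4495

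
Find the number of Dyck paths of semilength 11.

Total monotonic paths to (11,11): C(22,11) = 705432.
By the reflection principle, paths that go above the diagonal number C(22,12) = 646646.
Valid Dyck paths: 705432 - 646646.
(This is the Catalan number C_{11}.)

Final answer: C_{11} = 58786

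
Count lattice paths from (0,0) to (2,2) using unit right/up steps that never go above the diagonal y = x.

Total monotonic paths to (2,2): C(4,2) = 6.
By the reflection principle, paths that go above the diagonal number C(4,3) = 4.
Valid Dyck paths: 6 - 4.
(Equivalently, C_{2} = C(4,2)/3 = 6/3.)

Final answer: C_{2} = 2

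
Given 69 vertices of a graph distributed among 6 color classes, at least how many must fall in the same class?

By pigeonhole with 69 objects and 6 categories: ceiling(69/6).

Final answer: 12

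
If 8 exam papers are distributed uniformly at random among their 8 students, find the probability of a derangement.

Use the recurrence D(n) = (n-1)(D(n-1) + D(n-2)) with D(0)=1, D(1)=0.
Building up: D(2)=1, D(3)=2, D(4)=9, D(5)=44, D(6)=265, D(7)=1854, D(8)=14833.
Total arrangements: 8! = 40320.
Probability = D(8)/8! = 2119/5760.

Final answer: D(8)/8! = 14833/40320 = 0.367882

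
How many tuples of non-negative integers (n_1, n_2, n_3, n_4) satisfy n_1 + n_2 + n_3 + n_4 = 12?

Stars and bars with 12 stars and 3 bars:
C(12+4-1, 4-1) = C(15,3).

Final answer: C(15,3) = 455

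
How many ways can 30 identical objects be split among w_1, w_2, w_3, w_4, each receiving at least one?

Substitute w'_i = w_i - 1 (so w'_i >= 0). Then sum w'_i = 30 - 4 = 26.
Stars and bars: C(26+4-1, 4-1) = C(29,3).

Final answer: C(29,3) = 3654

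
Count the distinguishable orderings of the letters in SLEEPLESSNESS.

Letters (E:4, L:2, N:1, P:1, S:5). Total letters: 13.
Permutations = 13!/(5! x 4! x 2!).

Final answer: 1081080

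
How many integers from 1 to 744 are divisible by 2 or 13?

Multiples of 2: 372. Multiples of 13: 57. Of both (lcm=26): 28.
By inclusion-exclusion: 372 + 57 - 28.

Final answer: 401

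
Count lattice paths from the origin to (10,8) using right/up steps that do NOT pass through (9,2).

Total paths to (10,8): C(18,8) = 43758.
Paths through (9,2): C(11,2) x C(7,6) = 385.
Avoiding (9,2): 43758 - 385.

Final answer: 43373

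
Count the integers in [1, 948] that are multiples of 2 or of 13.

Multiples of 2: 474. Multiples of 13: 72. Of both (lcm=26): 36.
By inclusion-exclusion: 474 + 72 - 36.

Final answer: 510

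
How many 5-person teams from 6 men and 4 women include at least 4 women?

Sum over valid woman counts:
C(4,4)C(6,1).

Final answer: 6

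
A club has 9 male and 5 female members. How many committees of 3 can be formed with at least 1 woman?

Sum over valid woman counts:
C(5,1)C(9,2) = 180
C(5,2)C(9,1) = 90
C(5,3)C(9,0) = 10
Total: 180 + 90 + 10.

Final answer: 280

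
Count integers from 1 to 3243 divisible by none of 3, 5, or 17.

|div by 3|=1081, |div by 5|=648, |div by 17|=190.
|div by 3&5|=216, |div by 3&17|=63, |div by 5&17|=38, |div by all|=12.
By inclusion-exclusion, divisible by at least one: 1081+648+190-216-63-38+12 = 1614.
Not divisible by any: 3243 - 1614.

Final answer: 1629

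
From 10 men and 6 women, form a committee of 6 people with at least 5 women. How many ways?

Sum over valid woman counts:
C(6,5)C(10,1) = 60
C(6,6)C(10,0) = 1
Total: 60 + 1.

Final answer: 61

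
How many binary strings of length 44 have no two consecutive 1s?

A valid string ends in 0 (append to any length-(n-1) valid string) or in 01 (append to any length-(n-2) valid string), so a(n) = a(n-1) + a(n-2) with a(1)=2, a(2)=3.
Iterating the recurrence: a(1)=2, a(2)=3, a(3)=5, a(4)=8, a(5)=13, a(6)=21, a(7)=34, a(8)=55, a(9)=89, a(10)=144, a(11)=233, a(12)=377, a(13)=610, a(14)=987, a(15)=1597, a(16)=2584, a(17)=4181, a(18)=6765, a(19)=10946, a(20)=17711, a(21)=28657, a(22)=46368, a(23)=75025, a(24)=121393, a(25)=196418, a(26)=317811, a(27)=514229, a(28)=832040, a(29)=1346269, a(30)=2178309, a(31)=3524578, a(32)=5702887, a(33)=9227465, a(34)=14930352, a(35)=24157817, a(36)=39088169, a(37)=63245986, a(38)=102334155, a(39)=165580141, a(40)=267914296, a(41)=433494437, a(42)=701408733, a(43)=1134903170, a(44)=1836311903.

Final answer: 1836311903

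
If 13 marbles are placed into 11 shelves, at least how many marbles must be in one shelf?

By the pigeonhole principle: ceiling(13/11).

Final answer: 2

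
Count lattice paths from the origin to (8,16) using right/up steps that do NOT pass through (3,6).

Total paths to (8,16): C(24,16) = 735471.
Paths through (3,6): C(9,6) x C(15,10) = 252252.
Avoiding (3,6): 735471 - 252252.

Final answer: 483219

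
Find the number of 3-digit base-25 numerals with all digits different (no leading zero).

First digit: 24 (nonzero). Second: 24 (not first). Third: 23, etc.
Total: 24 x 24 x 23.

Final answer: 13248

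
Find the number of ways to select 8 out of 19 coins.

C(19,8) = 19!/(8! x (19-8)!).

Final answer: C(19,8) = 75582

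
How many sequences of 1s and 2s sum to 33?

Let f(n) be the number of climbs. Removing the last move (1 or 2 steps) gives f(n) = f(n-1) + f(n-2); base cases f(1)=1, f(2)=2.
Building up term by term: f(1)=1, f(2)=2, f(3)=3, f(4)=5, f(5)=8, f(6)=13, f(7)=21, f(8)=34, f(9)=55, f(10)=89, f(11)=144, f(12)=233, f(13)=377, f(14)=610, f(15)=987, f(16)=1597, f(17)=2584, f(18)=4181, f(19)=6765, f(20)=10946, f(21)=17711, f(22)=28657, f(23)=46368, f(24)=75025, f(25)=121393, f(26)=196418, f(27)=317811, f(28)=514229, f(29)=832040, f(30)=1346269, f(31)=2178309, f(32)=3524578, f(33)=5702887.

Final answer: 5702887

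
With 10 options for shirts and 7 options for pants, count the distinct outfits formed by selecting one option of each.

By the multiplication principle: 10 x 7.

Final answer: 70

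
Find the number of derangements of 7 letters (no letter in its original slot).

Use the recurrence D(n) = (n-1)(D(n-1) + D(n-2)) with D(0)=1, D(1)=0.
D(2) = 1 x (0 + 1) = 1
D(3) = 2 x (1 + 0) = 2
D(4) = 3 x (2 + 1) = 9
D(5) = 4 x (9 + 2) = 44
D(6) = 5 x (44 + 9) = 265
D(7) = 6 x (D(6) + D(5)) = 6 x (265 + 44)

Final answer: D(7) = 1854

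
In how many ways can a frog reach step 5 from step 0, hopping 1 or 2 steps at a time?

Let f(n) count the ways. The last step is size 1 or 2, so f(n) = f(n-1) + f(n-2) with f(1)=1, f(2)=2.
Computing successive values: f(1)=1, f(2)=2, f(3)=3, f(4)=5, f(5)=8.

Final answer: 8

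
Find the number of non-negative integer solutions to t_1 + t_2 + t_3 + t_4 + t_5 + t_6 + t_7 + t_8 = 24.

Stars and bars with 24 stars and 7 bars:
C(24+8-1, 8-1) = C(31,7).

Final answer: C(31,7) = 2629575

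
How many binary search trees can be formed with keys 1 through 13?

This is counted by the nth Catalan number C_n. Here n = 13.
C_n = C(2n,n)/(n+1), so C_{13} = C(26,13)/14 = 10400600/14.

Final answer: C_{13} = 742900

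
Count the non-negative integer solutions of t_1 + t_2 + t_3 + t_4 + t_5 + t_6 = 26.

Stars and bars with 26 stars and 5 bars:
C(26+6-1, 6-1) = C(31,5).

Final answer: C(31,5) = 169911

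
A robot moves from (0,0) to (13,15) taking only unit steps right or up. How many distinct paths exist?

Each path has 13 right steps and 15 up steps in some order (28 steps total).
Choose which 15 of the 28 steps are up: C(28,15).

Final answer: C(28,15) = 37442160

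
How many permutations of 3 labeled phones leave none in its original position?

D(n) = (n-1)(D(n-1) + D(n-2)), D(0)=1, D(1)=0.
D(2) = 1 x (0 + 1) = 1
D(3) = 2 x (D(2) + D(1)) = 2 x (1 + 0)

Final answer: D(3) = 2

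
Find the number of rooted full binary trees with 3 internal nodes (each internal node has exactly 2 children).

The structures are counted by the Catalan number C_n. Here n = 3.
C_n = C(2n,n)/(n+1), so C_{3} = C(6,3)/4 = 20/4.

Final answer: C_{3} = 5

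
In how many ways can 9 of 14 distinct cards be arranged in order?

P(14,9) = 14!/(14-9)! = 14!/5!.

Final answer: P(14,9) = 726485760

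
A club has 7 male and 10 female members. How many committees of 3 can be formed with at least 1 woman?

Sum over valid woman counts:
C(10,1)C(7,2) = 210
C(10,2)C(7,1) = 315
C(10,3)C(7,0) = 120
Total: 210 + 315 + 120.

Final answer: 645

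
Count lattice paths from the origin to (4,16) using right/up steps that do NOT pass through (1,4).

Total paths to (4,16): C(20,16) = 4845.
Paths through (1,4): C(5,4) x C(15,12) = 2275.
Avoiding (1,4): 4845 - 2275.

Final answer: 2570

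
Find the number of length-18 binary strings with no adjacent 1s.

Let a(n) count valid strings. If the last bit is 0 the prefix is any valid string of length n-1; if it is 1 the string must end in 01 with a valid prefix of length n-2. So a(n) = a(n-1) + a(n-2), a(1)=2, a(2)=3.
Computing successive values: a(1)=2, a(2)=3, a(3)=5, a(4)=8, a(5)=13, a(6)=21, a(7)=34, a(8)=55, a(9)=89, a(10)=144, a(11)=233, a(12)=377, a(13)=610, a(14)=987, a(15)=1597, a(16)=2584, a(17)=4181, a(18)=6765.

Final answer: 6765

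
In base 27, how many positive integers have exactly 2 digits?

Leading digit: 26 options (nonzero). Other 1 digit(s): 27 options each.
Total: 26 x 27^1.

Final answer: 702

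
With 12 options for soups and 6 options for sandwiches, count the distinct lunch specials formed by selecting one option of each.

By the multiplication principle: 12 x 6.

Final answer: 72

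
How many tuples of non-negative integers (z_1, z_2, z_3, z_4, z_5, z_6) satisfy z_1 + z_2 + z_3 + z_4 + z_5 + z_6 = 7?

Stars and bars with 7 stars and 5 bars:
C(7+6-1, 6-1) = C(12,5).

Final answer: C(12,5) = 792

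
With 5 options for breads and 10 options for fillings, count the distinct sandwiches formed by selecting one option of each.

By the multiplication principle: 5 x 10.

Final answer: 50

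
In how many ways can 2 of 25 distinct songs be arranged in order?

P(25,2) = 25!/(25-2)! = 25!/23!.

Final answer: P(25,2) = 600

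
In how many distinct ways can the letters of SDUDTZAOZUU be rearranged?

Letters (A:1, D:2, O:1, S:1, T:1, U:3, Z:2). Total letters: 11.
Permutations = 11!/(3! x 2! x 2!).

Final answer: 1663200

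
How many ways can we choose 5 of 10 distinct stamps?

C(10,5) = 10!/(5! x 5!).

Final answer: \binom{10}{5} = 252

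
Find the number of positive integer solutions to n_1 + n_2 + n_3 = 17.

Substitute n'_i = n_i - 1 (so n'_i >= 0). Then sum n'_i = 17 - 3 = 14.
Stars and bars: C(14+3-1, 3-1) = C(16,2).

Final answer: C(16,2) = 120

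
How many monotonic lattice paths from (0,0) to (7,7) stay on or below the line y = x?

Total monotonic paths to (7,7): C(14,7) = 3432.
A path is bad iff it touches y = x + 1; reflecting its initial segment maps bad paths bijectively onto all paths to (6,8), of which there are C(14,8) = 3003.
Valid Dyck paths: 3432 - 3003.
(Equivalently, C_{7} = C(14,7)/8 = 3432/8.)

Final answer: C_{7} = 429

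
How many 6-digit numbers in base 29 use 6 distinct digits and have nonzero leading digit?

The leading digit has 28 choices (anything but zero); the next has 28 (anything but the first), then 27, and so on, one fewer each time.
Total: 28 x 28 x 27 x 26 x 25 x 24.

Final answer: 330220800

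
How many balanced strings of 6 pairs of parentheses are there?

The structures are counted by the Catalan number C_n. Here n = 6 (pairs).
C_n = (2n)!/(n!(n+1)!), so C_{6} = 12!/(6! x 7!) = C(12,6)/7 = 924/7.

Final answer: C_{6} = 132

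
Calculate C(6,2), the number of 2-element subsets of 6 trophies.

C(6,2) = 6!/(2! x (6-2)!).

Final answer: C(6,2) = 15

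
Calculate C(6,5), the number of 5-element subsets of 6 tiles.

C(6,5) = 6!/(5! x (6-5)!).

Final answer: C(6,5) = 6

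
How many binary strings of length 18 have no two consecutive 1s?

Classify by the final bit: ...0 gives a(n-1) strings, ...01 gives a(n-2) strings. Thus a(n) = a(n-1) + a(n-2) with a(1)=2, a(2)=3.
Computing successive values: a(1)=2, a(2)=3, a(3)=5, a(4)=8, a(5)=13, a(6)=21, a(7)=34, a(8)=55, a(9)=89, a(10)=144, a(11)=233, a(12)=377, a(13)=610, a(14)=987, a(15)=1597, a(16)=2584, a(17)=4181, a(18)=6765.

Final answer: 6765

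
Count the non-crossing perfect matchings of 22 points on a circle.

This is counted by the nth Catalan number C_n. Here n = 22/2 = 11.
C_n = C(2n,n) - C(2n,n+1), so C_{11} = C(22,11) - C(22,12) = 705432 - 646646.

Final answer: C_{11} = 58786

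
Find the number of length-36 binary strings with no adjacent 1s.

Classify by the final bit: ...0 gives a(n-1) strings, ...01 gives a(n-2) strings. Thus a(n) = a(n-1) + a(n-2) with a(1)=2, a(2)=3.
Iterating the recurrence: a(1)=2, a(2)=3, a(3)=5, a(4)=8, a(5)=13, a(6)=21, a(7)=34, a(8)=55, a(9)=89, a(10)=144, a(11)=233, a(12)=377, a(13)=610, a(14)=987, a(15)=1597, a(16)=2584, a(17)=4181, a(18)=6765, a(19)=10946, a(20)=17711, a(21)=28657, a(22)=46368, a(23)=75025, a(24)=121393, a(25)=196418, a(26)=317811, a(27)=514229, a(28)=832040, a(29)=1346269, a(30)=2178309, a(31)=3524578, a(32)=5702887, a(33)=9227465, a(34)=14930352, a(35)=24157817, a(36)=39088169.

Final answer: 39088169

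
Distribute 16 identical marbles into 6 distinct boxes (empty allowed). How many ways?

Stars and bars: C(n+k-1, k-1) = C(21,5).

Final answer: C(21,5) = 20349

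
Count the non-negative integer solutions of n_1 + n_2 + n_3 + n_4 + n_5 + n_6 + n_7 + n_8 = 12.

Stars and bars with 12 stars and 7 bars:
C(12+8-1, 8-1) = C(19,7).

Final answer: C(19,7) = 50388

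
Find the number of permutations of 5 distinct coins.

The number of ways to arrange 5 distinct objects is 5!.

Final answer: 5! = 120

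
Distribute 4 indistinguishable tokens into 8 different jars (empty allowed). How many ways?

Stars and bars: C(n+k-1, k-1) = C(11,7).

Final answer: C(11,7) = 330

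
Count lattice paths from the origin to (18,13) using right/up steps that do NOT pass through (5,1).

Total paths to (18,13): C(31,13) = 206253075.
Paths through (5,1): C(6,1) x C(25,12) = 31201800.
Avoiding (5,1): 206253075 - 31201800.

Final answer: 175051275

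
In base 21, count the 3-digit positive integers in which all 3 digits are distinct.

The leading digit has 20 choices (anything but zero); the next has 20 (anything but the first), then 19, and so on, one fewer each time.
Total: 20 x 20 x 19.

Final answer: 7600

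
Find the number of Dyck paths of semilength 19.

Total monotonic paths to (19,19): C(38,19) = 35345263800.
A path is bad iff it touches y = x + 1; reflecting its initial segment maps bad paths bijectively onto all paths to (18,20), of which there are C(38,20) = 33578000610.
Valid Dyck paths: 35345263800 - 33578000610.
(These counts are the Catalan numbers.)

Final answer: C_{19} = 1767263190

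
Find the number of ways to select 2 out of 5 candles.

C(5,2) = 5!/(2! x (5-2)!).

Final answer: C(5,2) = 10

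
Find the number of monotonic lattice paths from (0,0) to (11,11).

Each path has 11 right steps and 11 up steps in some order (22 steps total).
Choose which 11 of the 22 steps are up: C(22,11).

Final answer: C(22,11) = 705432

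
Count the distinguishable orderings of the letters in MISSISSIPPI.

Letters (I:4, M:1, P:2, S:4). Total letters: 11.
Permutations = 11!/(4! x 4! x 2!).

Final answer: 34650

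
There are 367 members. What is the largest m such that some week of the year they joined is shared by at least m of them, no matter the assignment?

There are 52 possible values for week of the year they joined. With 367 members and 52 categories, by pigeonhole: ceiling(367/52).

Final answer: 8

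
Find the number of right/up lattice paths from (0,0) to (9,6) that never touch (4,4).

Total paths to (9,6): C(15,6) = 5005.
Paths through (4,4): C(8,4) x C(7,2) = 1470.
Avoiding (4,4): 5005 - 1470.

Final answer: 3535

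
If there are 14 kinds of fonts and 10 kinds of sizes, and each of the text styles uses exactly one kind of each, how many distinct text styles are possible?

By the multiplication principle: 14 x 10.

Final answer: 140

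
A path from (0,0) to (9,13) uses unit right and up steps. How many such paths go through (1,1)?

Paths (0,0)->(1,1): C(2,1) = 2.
Paths (1,1)->(9,13): C(20,12) = 125970.
By multiplication principle: 2 x 125970.

Final answer: 251940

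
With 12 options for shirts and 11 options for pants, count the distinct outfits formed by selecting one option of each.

By the multiplication principle: 12 x 11.

Final answer: 132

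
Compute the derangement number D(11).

Derangements satisfy D(n) = (n-1)(D(n-1) + D(n-2)), starting from D(0)=1, D(1)=0.
D(2) = 1 x (0 + 1) = 1
D(3) = 2 x (1 + 0) = 2
D(4) = 3 x (2 + 1) = 9
D(5) = 4 x (9 + 2) = 44
D(6) = 5 x (44 + 9) = 265
D(7) = 6 x (265 + 44) = 1854
D(8) = 7 x (1854 + 265) = 14833
D(9) = 8 x (14833 + 1854) = 133496
D(10) = 9 x (133496 + 14833) = 1334961
D(11) = 10 x (D(10) + D(9)) = 10 x (1334961 + 133496)

Final answer: D(11) = 14684570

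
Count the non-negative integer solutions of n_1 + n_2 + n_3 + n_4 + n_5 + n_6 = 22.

Stars and bars with 22 stars and 5 bars:
C(22+6-1, 6-1) = C(27,5).

Final answer: C(27,5) = 80730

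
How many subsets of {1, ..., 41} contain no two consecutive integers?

Condition on whether n belongs to the subset: if not, any valid subset of {1, ..., n-1} works (a(n-1)); if so, n-1 is excluded and the rest is a valid subset of {1, ..., n-2} (a(n-2)). Hence a(n) = a(n-1) + a(n-2), a(1)=2, a(2)=3.
Building up term by term: a(1)=2, a(2)=3, a(3)=5, a(4)=8, a(5)=13, a(6)=21, a(7)=34, a(8)=55, a(9)=89, a(10)=144, a(11)=233, a(12)=377, a(13)=610, a(14)=987, a(15)=1597, a(16)=2584, a(17)=4181, a(18)=6765, a(19)=10946, a(20)=17711, a(21)=28657, a(22)=46368, a(23)=75025, a(24)=121393, a(25)=196418, a(26)=317811, a(27)=514229, a(28)=832040, a(29)=1346269, a(30)=2178309, a(31)=3524578, a(32)=5702887, a(33)=9227465, a(34)=14930352, a(35)=24157817, a(36)=39088169, a(37)=63245986, a(38)=102334155, a(39)=165580141, a(40)=267914296, a(41)=433494437.

Final answer: 433494437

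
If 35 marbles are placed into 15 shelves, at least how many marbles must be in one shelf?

By the pigeonhole principle: ceiling(35/15).

Final answer: 3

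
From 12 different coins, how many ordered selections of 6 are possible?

P(12,6) = 12!/(12-6)! = 12!/6!.

Final answer: P(12,6) = 665280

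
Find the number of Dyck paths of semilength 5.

Total monotonic paths to (5,5): C(10,5) = 252.
A path is bad iff it touches y = x + 1; reflecting its initial segment maps bad paths bijectively onto all paths to (4,6), of which there are C(10,6) = 210.
Valid Dyck paths: 252 - 210.
(This is the Catalan number C_{5}.)

Final answer: C_{5} = 42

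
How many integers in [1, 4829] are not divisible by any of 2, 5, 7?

|div by 2|=2414, |div by 5|=965, |div by 7|=689.
|div by 2&5|=482, |div by 2&7|=344, |div by 5&7|=137, |div by all|=68.
By inclusion-exclusion, divisible by at least one: 2414+965+689-482-344-137+68 = 3173.
Not divisible by any: 4829 - 3173.

Final answer: 1656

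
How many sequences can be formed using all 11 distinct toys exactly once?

The number of ways to arrange 11 distinct objects is 11!.

Final answer: 11! = 39916800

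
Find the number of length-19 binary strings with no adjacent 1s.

A valid string ends in 0 (append to any length-(n-1) valid string) or in 01 (append to any length-(n-2) valid string), so a(n) = a(n-1) + a(n-2) with a(1)=2, a(2)=3.
Iterating the recurrence: a(1)=2, a(2)=3, a(3)=5, a(4)=8, a(5)=13, a(6)=21, a(7)=34, a(8)=55, a(9)=89, a(10)=144, a(11)=233, a(12)=377, a(13)=610, a(14)=987, a(15)=1597, a(16)=2584, a(17)=4181, a(18)=6765, a(19)=10946.

Final answer: 10946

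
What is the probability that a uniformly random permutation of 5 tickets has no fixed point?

Use the recurrence D(n) = (n-1)(D(n-1) + D(n-2)) with D(0)=1, D(1)=0.
Building up: D(2)=1, D(3)=2, D(4)=9, D(5)=44.
Total arrangements: 5! = 120.
Probability = D(5)/5! = 11/30.

Final answer: D(5)/5! = 44/120 = 0.366667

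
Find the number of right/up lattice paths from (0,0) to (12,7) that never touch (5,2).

Total paths to (12,7): C(19,7) = 50388.
Paths through (5,2): C(7,2) x C(12,5) = 16632.
Avoiding (5,2): 50388 - 16632.

Final answer: 33756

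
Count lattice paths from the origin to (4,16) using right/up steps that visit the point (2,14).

Paths (0,0)->(2,14): C(16,14) = 120.
Paths (2,14)->(4,16): C(4,2) = 6.
By multiplication principle: 120 x 6.

Final answer: 720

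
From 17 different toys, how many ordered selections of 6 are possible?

P(17,6) = 17!/(17-6)! = 17!/11!.

Final answer: P(17,6) = 8910720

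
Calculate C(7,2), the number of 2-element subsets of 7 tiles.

C(7,2) = 7!/(2! x (7-2)!).

Final answer: C(7,2) = 21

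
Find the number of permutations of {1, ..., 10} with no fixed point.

D(n) = (n-1)(D(n-1) + D(n-2)), D(0)=1, D(1)=0.
Building up: D(2)=1, D(3)=2, D(4)=9, D(5)=44, D(6)=265, D(7)=1854, D(8)=14833, D(9)=133496.
D(10) = 9 x (D(9) + D(8)) = 9 x (133496 + 14833).

Final answer: D(10) = 1334961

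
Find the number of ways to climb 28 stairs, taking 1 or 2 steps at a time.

Let f(n) count the ways. The last step is size 1 or 2, so f(n) = f(n-1) + f(n-2) with f(1)=1, f(2)=2.
Iterating the recurrence: f(1)=1, f(2)=2, f(3)=3, f(4)=5, f(5)=8, f(6)=13, f(7)=21, f(8)=34, f(9)=55, f(10)=89, f(11)=144, f(12)=233, f(13)=377, f(14)=610, f(15)=987, f(16)=1597, f(17)=2584, f(18)=4181, f(19)=6765, f(20)=10946, f(21)=17711, f(22)=28657, f(23)=46368, f(24)=75025, f(25)=121393, f(26)=196418, f(27)=317811, f(28)=514229.

Final answer: 514229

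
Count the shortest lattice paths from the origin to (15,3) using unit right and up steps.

Each path has 15 right steps and 3 up steps in some order (18 steps total).
Choose which 3 of the 18 steps are up: C(18,3).

Final answer: C(18,3) = 816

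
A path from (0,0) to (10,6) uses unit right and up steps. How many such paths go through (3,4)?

Paths (0,0)->(3,4): C(7,4) = 35.
Paths (3,4)->(10,6): C(9,2) = 36.
By multiplication principle: 35 x 36.

Final answer: 1260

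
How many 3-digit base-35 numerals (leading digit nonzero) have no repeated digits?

The leading digit has 34 choices (anything but zero); the next has 34 (anything but the first), then 33, and so on, one fewer each time.
Total: 34 x 34 x 33.

Final answer: 38148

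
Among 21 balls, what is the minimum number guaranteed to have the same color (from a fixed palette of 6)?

There are 6 possible values for color (from a fixed palette of 6). With 21 balls and 6 categories, by pigeonhole: ceiling(21/6).

Final answer: 4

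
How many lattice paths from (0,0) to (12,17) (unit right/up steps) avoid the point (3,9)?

Total paths to (12,17): C(29,17) = 51895935.
Paths through (3,9): C(12,9) x C(17,8) = 5348200.
Avoiding (3,9): 51895935 - 5348200.

Final answer: 46547735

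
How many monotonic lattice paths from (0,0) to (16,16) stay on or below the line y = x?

Total monotonic paths to (16,16): C(32,16) = 601080390.
Reflecting each bad path at its first crossing gives a bijection with paths to (15,17): C(32,17) = 565722720.
Valid Dyck paths: 601080390 - 565722720.
(Equivalently, C_{16} = C(32,16)/17 = 601080390/17.)

Final answer: C_{16} = 35357670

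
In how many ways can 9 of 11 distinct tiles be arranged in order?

P(11,9) = 11!/(11-9)! = 11!/2!.

Final answer: P(11,9) = 19958400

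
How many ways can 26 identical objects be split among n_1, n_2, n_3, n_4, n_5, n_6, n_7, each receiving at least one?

Substitute n'_i = n_i - 1 (so n'_i >= 0). Then sum n'_i = 26 - 7 = 19.
Stars and bars: C(19+7-1, 7-1) = C(25,6).

Final answer: C(25,6) = 177100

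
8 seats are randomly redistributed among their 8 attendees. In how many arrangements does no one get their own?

Derangements satisfy D(n) = (n-1)(D(n-1) + D(n-2)), starting from D(0)=1, D(1)=0.
D(2) = 1 x (0 + 1) = 1
D(3) = 2 x (1 + 0) = 2
D(4) = 3 x (2 + 1) = 9
D(5) = 4 x (9 + 2) = 44
D(6) = 5 x (44 + 9) = 265
D(7) = 6 x (265 + 44) = 1854
D(8) = 7 x (D(7) + D(6)) = 7 x (1854 + 265)

Final answer: D(8) = 14833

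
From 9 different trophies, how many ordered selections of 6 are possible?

P(9,6) = 9!/(9-6)! = 9!/3!.

Final answer: P(9,6) = 60480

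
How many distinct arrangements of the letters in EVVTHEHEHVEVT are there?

Letters (E:4, H:3, T:2, V:4). Total letters: 13.
Permutations = 13!/(4! x 4! x 3! x 2!).

Final answer: 900900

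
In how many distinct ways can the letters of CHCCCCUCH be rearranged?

Letters (C:6, H:2, U:1). Total letters: 9.
Permutations = 9!/(6! x 2!).

Final answer: 252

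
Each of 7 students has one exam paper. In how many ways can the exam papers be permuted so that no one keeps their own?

D(n) = (n-1)(D(n-1) + D(n-2)), D(0)=1, D(1)=0.
D(2) = 1 x (0 + 1) = 1
D(3) = 2 x (1 + 0) = 2
D(4) = 3 x (2 + 1) = 9
D(5) = 4 x (9 + 2) = 44
D(6) = 5 x (44 + 9) = 265
D(7) = 6 x (D(6) + D(5)) = 6 x (265 + 44)

Final answer: D(7) = 1854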